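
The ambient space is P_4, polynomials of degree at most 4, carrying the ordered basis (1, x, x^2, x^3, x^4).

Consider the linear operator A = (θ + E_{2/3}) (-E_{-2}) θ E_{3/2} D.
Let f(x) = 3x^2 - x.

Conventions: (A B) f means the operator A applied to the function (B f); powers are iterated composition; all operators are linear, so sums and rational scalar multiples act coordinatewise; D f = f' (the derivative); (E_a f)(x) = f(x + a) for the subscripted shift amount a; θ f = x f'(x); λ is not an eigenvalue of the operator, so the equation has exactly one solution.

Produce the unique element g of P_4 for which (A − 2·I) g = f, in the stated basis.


the result is g(x) = -(3/2)x^2 + (7/2)x - 2

write g with unknown coordinates in the stated basis and equate coefficients in (A − 2·I) g = f
solving from the highest basis element down gives g = -(3/2)x^2 + (7/2)x - 2
check: A g = 6x - 4
so A g − 2·g = 3x^2 - x = f ✓


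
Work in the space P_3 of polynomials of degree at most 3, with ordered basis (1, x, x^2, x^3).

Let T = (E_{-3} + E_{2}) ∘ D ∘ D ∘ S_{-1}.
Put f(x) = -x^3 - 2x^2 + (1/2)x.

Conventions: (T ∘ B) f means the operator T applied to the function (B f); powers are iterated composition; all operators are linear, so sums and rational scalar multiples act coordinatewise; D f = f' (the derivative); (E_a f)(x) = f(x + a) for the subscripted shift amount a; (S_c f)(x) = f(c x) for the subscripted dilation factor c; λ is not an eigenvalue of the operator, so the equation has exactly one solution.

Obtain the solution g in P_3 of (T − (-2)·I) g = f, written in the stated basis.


write g with unknown coordinates in the stated basis and equate coefficients in (T − (-2)·I) g = f
solving from the highest basis element down gives g = -(1/2)x^3 - x^2 - (11/4)x + 7/2
check: T g = 6x - 7
so T g − (-2)·g = -x^3 - 2x^2 + (1/2)x = f ✓

the image equals g(x) = -(1/2)x^3 - x^2 - (11/4)x + 7/2


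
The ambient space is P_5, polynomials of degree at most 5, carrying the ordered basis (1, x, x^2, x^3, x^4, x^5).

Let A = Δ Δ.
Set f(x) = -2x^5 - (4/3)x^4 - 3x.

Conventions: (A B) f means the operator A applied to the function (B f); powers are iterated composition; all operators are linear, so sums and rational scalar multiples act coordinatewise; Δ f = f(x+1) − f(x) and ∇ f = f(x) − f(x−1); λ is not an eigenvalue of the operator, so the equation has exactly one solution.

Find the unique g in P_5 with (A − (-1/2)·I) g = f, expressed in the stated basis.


write g with unknown coordinates in the stated basis and equate coefficients in (A − (-1/2)·I) g = f
solving from the highest basis element down gives g = -4x^5 - (8/3)x^4 + 160x^3 + 544x^2 - 1238x - 11344/3
check: A g = -80x^3 - 272x^2 + 616x + 5672/3
so A g − (-1/2)·g = -2x^5 - (4/3)x^4 - 3x = f ✓

the result is g(x) = -4x^5 - (8/3)x^4 + 160x^3 + 544x^2 - 1238x - 11344/3


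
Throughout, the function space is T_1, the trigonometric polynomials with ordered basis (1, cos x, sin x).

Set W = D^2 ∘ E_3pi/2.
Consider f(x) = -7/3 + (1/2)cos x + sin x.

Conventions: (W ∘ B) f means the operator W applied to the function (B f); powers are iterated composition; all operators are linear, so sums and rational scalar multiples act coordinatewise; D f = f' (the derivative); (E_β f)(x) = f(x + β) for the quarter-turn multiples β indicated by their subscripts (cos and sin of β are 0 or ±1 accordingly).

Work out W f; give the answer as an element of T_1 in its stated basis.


the image equals g(x) = cos x - (1/2)sin x

E_3pi/2 f = -7/3 - cos x + (1/2)sin x
D E_3pi/2 f = (1/2)cos x + sin x
D D E_3pi/2 f = cos x - (1/2)sin x


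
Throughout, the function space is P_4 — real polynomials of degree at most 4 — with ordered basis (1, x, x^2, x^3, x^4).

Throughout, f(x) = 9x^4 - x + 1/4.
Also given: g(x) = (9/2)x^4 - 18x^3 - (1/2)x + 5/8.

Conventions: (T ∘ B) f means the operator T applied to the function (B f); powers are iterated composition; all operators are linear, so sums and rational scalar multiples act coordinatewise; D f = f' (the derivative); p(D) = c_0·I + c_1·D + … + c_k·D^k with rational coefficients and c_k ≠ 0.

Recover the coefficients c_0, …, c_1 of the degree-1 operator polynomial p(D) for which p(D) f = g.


D^0 f = 9x^4 - x + 1/4
D^1 f = 36x^3 - 1
matching coefficients of g against c_0 f + c_1 Df + … from the top degree down determines the c_i
solution: c_0 = 1/2, c_1 = -1/2

c_0 = 1/2, c_1 = -1/2


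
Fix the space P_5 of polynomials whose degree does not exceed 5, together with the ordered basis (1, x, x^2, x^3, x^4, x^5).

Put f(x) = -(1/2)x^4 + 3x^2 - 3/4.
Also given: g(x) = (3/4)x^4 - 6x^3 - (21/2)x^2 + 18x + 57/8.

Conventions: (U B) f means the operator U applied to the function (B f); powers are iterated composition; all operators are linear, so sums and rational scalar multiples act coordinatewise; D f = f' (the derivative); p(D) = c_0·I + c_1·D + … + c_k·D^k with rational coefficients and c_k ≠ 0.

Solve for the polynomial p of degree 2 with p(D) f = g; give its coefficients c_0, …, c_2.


D^0 f = -(1/2)x^4 + 3x^2 - 3/4
D^1 f = -2x^3 + 6x
D^2 f = -6x^2 + 6
matching coefficients of g against c_0 f + c_1 Df + … from the top degree down determines the c_i
solution: c_0 = -3/2, c_1 = 3, c_2 = 1

p(D) = -(3/2)·I + 3·D + D^2, i.e. c_0 = -3/2, c_1 = 3, c_2 = 1


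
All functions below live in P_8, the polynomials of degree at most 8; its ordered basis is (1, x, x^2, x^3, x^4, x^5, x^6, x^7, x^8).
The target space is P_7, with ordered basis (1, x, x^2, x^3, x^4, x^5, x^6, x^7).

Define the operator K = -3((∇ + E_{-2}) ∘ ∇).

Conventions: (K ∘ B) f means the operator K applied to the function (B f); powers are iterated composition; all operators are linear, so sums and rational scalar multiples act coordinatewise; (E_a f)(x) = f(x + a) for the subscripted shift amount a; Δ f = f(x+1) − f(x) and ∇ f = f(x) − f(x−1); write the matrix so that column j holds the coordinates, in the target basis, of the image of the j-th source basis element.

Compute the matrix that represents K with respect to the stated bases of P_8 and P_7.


image of 1: 0
image of x: -3
image of x^2: -6x + 9
image of x^3: -9x^2 + 27x - 39
image of x^4: -12x^3 + 54x^2 - 156x + 153
image of x^5: -15x^4 + 90x^3 - 390x^2 + 765x - 543
image of x^6: -18x^5 + 135x^4 - 780x^3 + 2295x^2 - 3258x + 1809
image of x^7: -21x^6 + 189x^5 - 1365x^4 + 5355x^3 - 11403x^2 + 12663x - 5799
image of x^8: -24x^7 + 252x^6 - 2184x^5 + 10710x^4 - 30408x^3 + 50652x^2 - 46392x + 18153
each image's coordinates form column j of the matrix

the matrix is [[0, -3, 9, -39, 153, -543, 1809, -5799, 18153]; [0, 0, -6, 27, -156, 765, -3258, 12663, -46392]; [0, 0, 0, -9, 54, -390, 2295, -11403, 50652]; [0, 0, 0, 0, -12, 90, -780, 5355, -30408]; [0, 0, 0, 0, 0, -15, 135, -1365, 10710]; [0, 0, 0, 0, 0, 0, -18, 189, -2184]; [0, 0, 0, 0, 0, 0, 0, -21, 252]; [0, 0, 0, 0, 0, 0, 0, 0, -24]] (rows listed top to bottom)


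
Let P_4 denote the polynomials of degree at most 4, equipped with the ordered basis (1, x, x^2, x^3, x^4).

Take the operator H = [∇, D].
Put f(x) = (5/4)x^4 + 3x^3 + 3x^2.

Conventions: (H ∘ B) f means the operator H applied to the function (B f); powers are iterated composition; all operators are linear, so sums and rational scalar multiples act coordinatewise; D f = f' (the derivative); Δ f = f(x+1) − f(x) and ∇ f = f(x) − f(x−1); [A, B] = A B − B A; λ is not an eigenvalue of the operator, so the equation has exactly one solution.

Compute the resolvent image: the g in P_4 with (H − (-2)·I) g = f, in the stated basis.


the image equals g(x) = (5/8)x^4 + (3/2)x^3 + (3/2)x^2

write g with unknown coordinates in the stated basis and equate coefficients in (H − (-2)·I) g = f
solving from the highest basis element down gives g = (5/8)x^4 + (3/2)x^3 + (3/2)x^2
check: H g = 0
so H g − (-2)·g = (5/4)x^4 + 3x^3 + 3x^2 = f ✓


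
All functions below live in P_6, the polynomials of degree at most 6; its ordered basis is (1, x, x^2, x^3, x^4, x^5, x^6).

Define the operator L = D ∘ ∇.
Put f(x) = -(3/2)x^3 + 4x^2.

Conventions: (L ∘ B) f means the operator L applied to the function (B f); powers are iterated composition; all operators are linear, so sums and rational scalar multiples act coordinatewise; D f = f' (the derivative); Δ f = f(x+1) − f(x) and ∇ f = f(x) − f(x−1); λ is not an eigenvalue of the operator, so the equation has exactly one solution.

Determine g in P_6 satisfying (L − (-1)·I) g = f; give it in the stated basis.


the result is g(x) = -(3/2)x^3 + 4x^2 + 9x - 25/2

write g with unknown coordinates in the stated basis and equate coefficients in (L − (-1)·I) g = f
solving from the highest basis element down gives g = -(3/2)x^3 + 4x^2 + 9x - 25/2
check: L g = -9x + 25/2
so L g − (-1)·g = -(3/2)x^3 + 4x^2 = f ✓


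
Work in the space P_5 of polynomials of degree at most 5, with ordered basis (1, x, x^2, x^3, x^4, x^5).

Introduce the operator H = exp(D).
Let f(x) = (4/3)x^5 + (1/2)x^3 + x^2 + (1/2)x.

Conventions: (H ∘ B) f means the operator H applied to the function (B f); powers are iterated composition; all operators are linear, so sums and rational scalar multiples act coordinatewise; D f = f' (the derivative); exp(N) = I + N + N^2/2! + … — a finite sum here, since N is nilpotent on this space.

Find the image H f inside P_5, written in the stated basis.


order-1 term: (20/3)x^4 + (3/2)x^2 + 2x + 1/2
order-2 term: (40/3)x^3 + (3/2)x + 1
order-3 term: (40/3)x^2 + 1/2
order-4 term: (20/3)x
order-5 term: 4/3
the series for exp(D) f terminates at order 5
exp(D) f = (4/3)x^5 + (20/3)x^4 + (83/6)x^3 + (95/6)x^2 + (32/3)x + 10/3

g(x) = (4/3)x^5 + (20/3)x^4 + (83/6)x^3 + (95/6)x^2 + (32/3)x + 10/3


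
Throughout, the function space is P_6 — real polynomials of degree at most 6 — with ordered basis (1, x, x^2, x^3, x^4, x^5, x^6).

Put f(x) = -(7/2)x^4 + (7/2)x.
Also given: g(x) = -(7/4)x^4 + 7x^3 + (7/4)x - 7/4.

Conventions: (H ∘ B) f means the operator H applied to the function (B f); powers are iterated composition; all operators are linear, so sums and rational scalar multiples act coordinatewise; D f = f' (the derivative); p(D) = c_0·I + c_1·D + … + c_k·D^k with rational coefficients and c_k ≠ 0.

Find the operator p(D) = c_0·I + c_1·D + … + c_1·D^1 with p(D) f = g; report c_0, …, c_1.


D^0 f = -(7/2)x^4 + (7/2)x
D^1 f = -14x^3 + 7/2
matching coefficients of g against c_0 f + c_1 Df + … from the top degree down determines the c_i
solution: c_0 = 1/2, c_1 = -1/2

p(D) = (1/2)·I − (1/2)·D, i.e. c_0 = 1/2, c_1 = -1/2


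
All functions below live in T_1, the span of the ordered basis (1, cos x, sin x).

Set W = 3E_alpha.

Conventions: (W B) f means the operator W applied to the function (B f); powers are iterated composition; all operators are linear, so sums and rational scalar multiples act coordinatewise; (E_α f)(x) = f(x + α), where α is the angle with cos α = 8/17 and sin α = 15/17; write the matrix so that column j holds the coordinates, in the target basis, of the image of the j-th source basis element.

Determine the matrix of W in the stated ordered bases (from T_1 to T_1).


image of 1: 3
image of cos x: (24/17)cos x - (45/17)sin x
image of sin x: (45/17)cos x + (24/17)sin x
each image's coordinates form column j of the matrix

the matrix is [[3, 0, 0]; [0, 24/17, 45/17]; [0, -45/17, 24/17]] (rows listed top to bottom)


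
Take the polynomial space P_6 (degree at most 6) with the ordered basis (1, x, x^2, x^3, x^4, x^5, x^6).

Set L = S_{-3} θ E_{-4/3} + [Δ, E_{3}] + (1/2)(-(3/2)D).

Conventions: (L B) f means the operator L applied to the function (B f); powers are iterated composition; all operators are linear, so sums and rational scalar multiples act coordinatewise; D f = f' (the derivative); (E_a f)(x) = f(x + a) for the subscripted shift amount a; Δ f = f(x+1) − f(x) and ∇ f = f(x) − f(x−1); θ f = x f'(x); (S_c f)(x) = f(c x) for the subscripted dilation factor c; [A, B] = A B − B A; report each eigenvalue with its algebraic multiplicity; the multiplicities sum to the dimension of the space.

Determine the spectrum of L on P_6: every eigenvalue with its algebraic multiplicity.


image of 1: 0
image of x: -3x - 3/4
image of x^2: 18x^2 + (13/2)x
image of x^3: -81x^3 - (297/4)x^2 - 16x
image of x^4: 324x^4 + 429x^3 + 192x^2 + (256/9)x
image of x^5: -1215x^5 - (8655/4)x^4 - 1440x^3 - (1280/3)x^2 - (1280/27)x
image of x^6: 4374x^6 + (19431/2)x^5 + 8640x^4 + 3840x^3 + (2560/3)x^2 + (2048/27)x
the matrix is upper triangular; its diagonal is (0, -3, 18, -81, 324, -1215, 4374)
for a triangular matrix the eigenvalues are the diagonal entries, with algebraic multiplicity their repetition count

λ = -1215 (multiplicity 1), λ = -81 (multiplicity 1), λ = -3 (multiplicity 1), λ = 0 (multiplicity 1), λ = 18 (multiplicity 1), λ = 324 (multiplicity 1), λ = 4374 (multiplicity 1)


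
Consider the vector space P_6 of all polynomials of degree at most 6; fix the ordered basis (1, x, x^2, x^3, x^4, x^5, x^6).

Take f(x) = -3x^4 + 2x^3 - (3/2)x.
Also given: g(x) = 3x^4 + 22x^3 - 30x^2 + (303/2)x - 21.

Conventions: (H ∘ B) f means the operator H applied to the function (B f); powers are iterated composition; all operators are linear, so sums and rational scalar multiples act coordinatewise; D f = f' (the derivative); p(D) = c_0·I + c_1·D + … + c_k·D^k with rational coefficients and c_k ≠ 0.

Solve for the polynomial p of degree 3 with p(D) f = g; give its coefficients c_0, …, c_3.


D^0 f = -3x^4 + 2x^3 - (3/2)x
D^1 f = -12x^3 + 6x^2 - 3/2
D^2 f = -36x^2 + 12x
D^3 f = -72x + 12
matching coefficients of g against c_0 f + c_1 Df + … from the top degree down determines the c_i
solution: c_0 = -1, c_1 = -2, c_2 = 1/2, c_3 = -2

c_0 = -1, c_1 = -2, c_2 = 1/2, c_3 = -2


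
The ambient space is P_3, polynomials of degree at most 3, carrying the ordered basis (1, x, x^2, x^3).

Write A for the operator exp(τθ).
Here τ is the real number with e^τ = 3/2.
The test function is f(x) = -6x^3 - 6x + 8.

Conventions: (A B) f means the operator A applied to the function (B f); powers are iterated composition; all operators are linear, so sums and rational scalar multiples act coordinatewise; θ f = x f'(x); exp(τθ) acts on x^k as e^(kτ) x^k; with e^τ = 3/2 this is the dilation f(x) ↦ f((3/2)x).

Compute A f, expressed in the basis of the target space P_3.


exp(τθ) x^k = e^(kτ) x^k; with e^τ = 3/2 this sends x^k to (3/2)^k x^k
x ↦ 3/2 x
x^3 ↦ 27/8 x^3
applying this coordinatewise to f: exp(τθ) f = -(81/4)x^3 - 9x + 8

the image equals g(x) = -(81/4)x^3 - 9x + 8


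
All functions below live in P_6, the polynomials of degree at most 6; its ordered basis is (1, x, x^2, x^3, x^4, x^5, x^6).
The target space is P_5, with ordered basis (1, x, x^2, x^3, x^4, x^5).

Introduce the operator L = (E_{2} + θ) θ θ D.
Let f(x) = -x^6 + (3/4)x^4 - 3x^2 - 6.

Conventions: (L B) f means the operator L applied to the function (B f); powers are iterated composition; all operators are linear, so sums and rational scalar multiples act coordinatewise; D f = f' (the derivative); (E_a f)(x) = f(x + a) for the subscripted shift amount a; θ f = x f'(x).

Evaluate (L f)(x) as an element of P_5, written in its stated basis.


D f = -6x^5 + 3x^3 - 6x
θ D f = -30x^5 + 9x^3 - 6x
θ θ D f = -150x^5 + 27x^3 - 6x
E_{2} (θ θ D) f = -150x^5 - 1500x^4 - 5973x^3 - 11838x^2 - 11682x - 4596
θ (θ θ D) f = -750x^5 + 81x^3 - 6x
(E_{2} + θ) (θ θ D) f = -900x^5 - 1500x^4 - 5892x^3 - 11838x^2 - 11688x - 4596

the image equals g(x) = -900x^5 - 1500x^4 - 5892x^3 - 11838x^2 - 11688x - 4596


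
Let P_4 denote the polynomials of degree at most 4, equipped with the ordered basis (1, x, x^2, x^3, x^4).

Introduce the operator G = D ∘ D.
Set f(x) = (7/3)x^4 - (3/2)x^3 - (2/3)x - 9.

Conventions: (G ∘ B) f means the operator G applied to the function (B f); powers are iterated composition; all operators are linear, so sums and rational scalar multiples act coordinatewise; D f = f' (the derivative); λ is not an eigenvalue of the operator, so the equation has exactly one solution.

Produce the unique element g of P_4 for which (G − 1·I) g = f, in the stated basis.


write g with unknown coordinates in the stated basis and equate coefficients in (G − 1·I) g = f
solving from the highest basis element down gives g = -(7/3)x^4 + (3/2)x^3 - 28x^2 + (29/3)x - 47
check: G g = -28x^2 + 9x - 56
so G g − 1·g = (7/3)x^4 - (3/2)x^3 - (2/3)x - 9 = f ✓

the result is g(x) = -(7/3)x^4 + (3/2)x^3 - 28x^2 + (29/3)x - 47


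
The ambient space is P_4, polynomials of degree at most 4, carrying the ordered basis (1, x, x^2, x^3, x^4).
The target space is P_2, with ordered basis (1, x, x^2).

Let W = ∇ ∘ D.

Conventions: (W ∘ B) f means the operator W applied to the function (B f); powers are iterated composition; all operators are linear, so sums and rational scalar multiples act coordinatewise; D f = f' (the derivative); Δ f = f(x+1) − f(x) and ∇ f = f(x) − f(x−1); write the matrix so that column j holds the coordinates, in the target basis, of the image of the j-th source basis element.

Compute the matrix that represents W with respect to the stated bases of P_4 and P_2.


the matrix is [[0, 0, 2, -3, 4]; [0, 0, 0, 6, -12]; [0, 0, 0, 0, 12]] (rows listed top to bottom)

image of 1: 0
image of x: 0
image of x^2: 2
image of x^3: 6x - 3
image of x^4: 12x^2 - 12x + 4
each image's coordinates form column j of the matrix


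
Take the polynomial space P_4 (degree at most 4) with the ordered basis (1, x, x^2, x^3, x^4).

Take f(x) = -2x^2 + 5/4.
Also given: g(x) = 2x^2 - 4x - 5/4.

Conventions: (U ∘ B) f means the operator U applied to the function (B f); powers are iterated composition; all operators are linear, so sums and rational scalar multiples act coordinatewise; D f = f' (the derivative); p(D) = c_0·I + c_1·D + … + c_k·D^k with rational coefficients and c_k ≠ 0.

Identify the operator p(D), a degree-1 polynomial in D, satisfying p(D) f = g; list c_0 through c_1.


D^0 f = -2x^2 + 5/4
D^1 f = -4x
matching coefficients of g against c_0 f + c_1 Df + … from the top degree down determines the c_i
solution: c_0 = -1, c_1 = 1

c_0 = -1, c_1 = 1


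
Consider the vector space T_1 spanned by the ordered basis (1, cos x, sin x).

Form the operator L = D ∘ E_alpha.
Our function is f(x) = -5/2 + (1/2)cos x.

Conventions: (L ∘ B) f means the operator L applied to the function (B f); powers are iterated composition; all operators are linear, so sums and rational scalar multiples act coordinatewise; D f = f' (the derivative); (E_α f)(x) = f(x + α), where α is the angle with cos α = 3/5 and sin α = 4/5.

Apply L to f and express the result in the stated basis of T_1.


E_alpha f = -5/2 + (3/10)cos x - (2/5)sin x
D E_alpha f = -(2/5)cos x - (3/10)sin x

the result is g(x) = -(2/5)cos x - (3/10)sin x


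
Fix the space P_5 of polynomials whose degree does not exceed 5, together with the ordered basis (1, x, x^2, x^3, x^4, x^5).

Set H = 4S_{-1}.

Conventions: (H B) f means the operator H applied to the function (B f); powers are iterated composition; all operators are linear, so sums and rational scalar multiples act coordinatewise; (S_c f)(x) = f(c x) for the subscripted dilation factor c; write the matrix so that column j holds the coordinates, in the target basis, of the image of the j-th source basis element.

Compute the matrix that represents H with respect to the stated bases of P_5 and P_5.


the matrix is [[4, 0, 0, 0, 0, 0]; [0, -4, 0, 0, 0, 0]; [0, 0, 4, 0, 0, 0]; [0, 0, 0, -4, 0, 0]; [0, 0, 0, 0, 4, 0]; [0, 0, 0, 0, 0, -4]] (rows listed top to bottom)

image of 1: 4
image of x: -4x
image of x^2: 4x^2
image of x^3: -4x^3
image of x^4: 4x^4
image of x^5: -4x^5
each image's coordinates form column j of the matrix


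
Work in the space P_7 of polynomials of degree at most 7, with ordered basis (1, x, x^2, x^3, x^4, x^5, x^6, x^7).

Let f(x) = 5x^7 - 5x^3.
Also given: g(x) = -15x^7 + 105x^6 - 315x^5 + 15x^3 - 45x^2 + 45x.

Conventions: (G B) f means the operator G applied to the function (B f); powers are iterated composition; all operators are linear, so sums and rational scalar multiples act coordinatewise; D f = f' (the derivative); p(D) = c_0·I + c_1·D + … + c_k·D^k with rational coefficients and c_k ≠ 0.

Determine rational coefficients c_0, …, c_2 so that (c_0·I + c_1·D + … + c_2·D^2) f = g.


D^0 f = 5x^7 - 5x^3
D^1 f = 35x^6 - 15x^2
D^2 f = 210x^5 - 30x
matching coefficients of g against c_0 f + c_1 Df + … from the top degree down determines the c_i
solution: c_0 = -3, c_1 = 3, c_2 = -3/2

c_0 = -3, c_1 = 3, c_2 = -3/2


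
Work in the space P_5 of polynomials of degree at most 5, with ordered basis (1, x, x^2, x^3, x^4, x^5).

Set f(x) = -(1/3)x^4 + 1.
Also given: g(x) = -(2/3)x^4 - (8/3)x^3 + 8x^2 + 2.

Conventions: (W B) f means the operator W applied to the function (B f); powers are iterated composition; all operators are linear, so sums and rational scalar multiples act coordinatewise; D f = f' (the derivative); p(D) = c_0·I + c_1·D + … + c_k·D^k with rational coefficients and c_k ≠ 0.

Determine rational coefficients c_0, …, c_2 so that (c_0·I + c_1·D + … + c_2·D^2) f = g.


p(D) = 2·I + 2·D − 2·D^2, i.e. c_0 = 2, c_1 = 2, c_2 = -2

D^0 f = -(1/3)x^4 + 1
D^1 f = -(4/3)x^3
D^2 f = -4x^2
matching coefficients of g against c_0 f + c_1 Df + … from the top degree down determines the c_i
solution: c_0 = 2, c_1 = 2, c_2 = -2


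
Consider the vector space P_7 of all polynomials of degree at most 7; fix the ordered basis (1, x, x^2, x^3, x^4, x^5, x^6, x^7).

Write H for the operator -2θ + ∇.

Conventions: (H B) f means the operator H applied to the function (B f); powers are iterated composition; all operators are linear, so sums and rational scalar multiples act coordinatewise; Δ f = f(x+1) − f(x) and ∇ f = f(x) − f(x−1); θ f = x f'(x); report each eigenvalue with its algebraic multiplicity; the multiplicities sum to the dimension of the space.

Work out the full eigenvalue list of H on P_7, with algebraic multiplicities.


image of 1: 0
image of x: -2x + 1
image of x^2: -4x^2 + 2x - 1
image of x^3: -6x^3 + 3x^2 - 3x + 1
image of x^4: -8x^4 + 4x^3 - 6x^2 + 4x - 1
image of x^5: -10x^5 + 5x^4 - 10x^3 + 10x^2 - 5x + 1
image of x^6: -12x^6 + 6x^5 - 15x^4 + 20x^3 - 15x^2 + 6x - 1
image of x^7: -14x^7 + 7x^6 - 21x^5 + 35x^4 - 35x^3 + 21x^2 - 7x + 1
the matrix is upper triangular; its diagonal is (0, -2, -4, -6, -8, -10, -12, -14)
for a triangular matrix the eigenvalues are the diagonal entries, with algebraic multiplicity their repetition count

λ = -14 (multiplicity 1), λ = -12 (multiplicity 1), λ = -10 (multiplicity 1), λ = -8 (multiplicity 1), λ = -6 (multiplicity 1), λ = -4 (multiplicity 1), λ = -2 (multiplicity 1), λ = 0 (multiplicity 1)


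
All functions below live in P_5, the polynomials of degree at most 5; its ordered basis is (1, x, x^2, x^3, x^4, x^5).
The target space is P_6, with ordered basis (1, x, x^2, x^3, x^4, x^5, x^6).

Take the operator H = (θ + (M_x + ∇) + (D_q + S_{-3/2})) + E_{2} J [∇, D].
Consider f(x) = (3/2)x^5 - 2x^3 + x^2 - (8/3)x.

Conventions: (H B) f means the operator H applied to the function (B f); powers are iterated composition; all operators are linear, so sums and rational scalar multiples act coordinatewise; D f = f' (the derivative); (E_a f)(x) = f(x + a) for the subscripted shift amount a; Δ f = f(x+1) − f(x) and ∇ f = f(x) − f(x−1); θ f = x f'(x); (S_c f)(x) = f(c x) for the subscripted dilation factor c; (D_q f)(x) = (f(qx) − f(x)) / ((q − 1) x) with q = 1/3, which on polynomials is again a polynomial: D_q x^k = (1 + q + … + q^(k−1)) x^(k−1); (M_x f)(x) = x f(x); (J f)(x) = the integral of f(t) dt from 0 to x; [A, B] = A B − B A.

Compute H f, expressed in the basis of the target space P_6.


θ f = (15/2)x^5 - 6x^3 + 2x^2 - (8/3)x
M_x f = (3/2)x^6 - 2x^4 + x^3 - (8/3)x^2
∇ f = (15/2)x^4 - 15x^3 + 9x^2 + (1/2)x - 25/6
(M_x + ∇) f = (3/2)x^6 + (11/2)x^4 - 14x^3 + (19/3)x^2 + (1/2)x - 25/6
D_q f = (121/54)x^4 - (26/9)x^2 + (4/3)x - 8/3
S_{-3/2} f = -(729/64)x^5 + (27/4)x^3 + (9/4)x^2 + 4x
(D_q + S_{-3/2}) f = -(729/64)x^5 + (121/54)x^4 + (27/4)x^3 - (23/36)x^2 + (16/3)x - 8/3
(θ + (M_x + ∇) + (D_q + S_{-3/2})) f = (3/2)x^6 - (249/64)x^5 + (209/27)x^4 - (53/4)x^3 + (277/36)x^2 + (19/6)x - 41/6
D f = (15/2)x^4 - 6x^2 + 2x - 8/3
∇ D f = 30x^3 - 45x^2 + 18x + 1/2
∇ f = (15/2)x^4 - 15x^3 + 9x^2 + (1/2)x - 25/6
D ∇ f = 30x^3 - 45x^2 + 18x + 1/2
[∇, D] f = 0
J [∇, D] f = 0
E_{2} J [∇, D] f = 0
((θ + (M_x + ∇) + (D_q + S_{-3/2})) + E_{2} J [∇, D]) f = (3/2)x^6 - (249/64)x^5 + (209/27)x^4 - (53/4)x^3 + (277/36)x^2 + (19/6)x - 41/6

g(x) = (3/2)x^6 - (249/64)x^5 + (209/27)x^4 - (53/4)x^3 + (277/36)x^2 + (19/6)x - 41/6


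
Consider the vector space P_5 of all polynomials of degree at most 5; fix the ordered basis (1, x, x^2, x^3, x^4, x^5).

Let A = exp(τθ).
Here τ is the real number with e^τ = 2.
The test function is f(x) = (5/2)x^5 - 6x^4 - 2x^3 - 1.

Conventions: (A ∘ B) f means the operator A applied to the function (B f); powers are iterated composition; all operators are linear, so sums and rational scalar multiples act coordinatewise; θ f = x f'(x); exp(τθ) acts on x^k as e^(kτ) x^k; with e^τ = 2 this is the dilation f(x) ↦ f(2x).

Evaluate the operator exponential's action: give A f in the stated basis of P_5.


exp(τθ) x^k = e^(kτ) x^k; with e^τ = 2 this sends x^k to 2^k x^k
x^3 ↦ 8 x^3
x^4 ↦ 16 x^4
x^5 ↦ 32 x^5
applying this coordinatewise to f: exp(τθ) f = 80x^5 - 96x^4 - 16x^3 - 1

the image equals g(x) = 80x^5 - 96x^4 - 16x^3 - 1


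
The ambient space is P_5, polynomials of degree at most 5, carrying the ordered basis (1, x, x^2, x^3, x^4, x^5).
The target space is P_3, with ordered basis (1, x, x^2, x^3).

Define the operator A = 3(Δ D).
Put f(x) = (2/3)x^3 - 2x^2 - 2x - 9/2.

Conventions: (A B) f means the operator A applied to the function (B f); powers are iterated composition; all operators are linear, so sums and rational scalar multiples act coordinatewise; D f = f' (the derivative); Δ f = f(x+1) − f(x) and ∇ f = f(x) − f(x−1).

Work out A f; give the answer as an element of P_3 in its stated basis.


g(x) = 12x - 6

D f = 2x^2 - 4x - 2
Δ D f = 4x - 2
(3(Δ D)) f = 12x - 6


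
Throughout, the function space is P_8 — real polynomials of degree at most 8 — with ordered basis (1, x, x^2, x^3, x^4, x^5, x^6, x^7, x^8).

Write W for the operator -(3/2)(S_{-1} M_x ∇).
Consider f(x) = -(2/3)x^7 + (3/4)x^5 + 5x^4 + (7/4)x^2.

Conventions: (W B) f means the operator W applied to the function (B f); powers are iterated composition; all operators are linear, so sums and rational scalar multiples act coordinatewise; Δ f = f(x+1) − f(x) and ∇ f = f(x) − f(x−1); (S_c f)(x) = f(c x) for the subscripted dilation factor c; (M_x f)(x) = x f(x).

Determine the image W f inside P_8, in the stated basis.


∇ f = -(14/3)x^6 + 14x^5 - (235/12)x^4 + (215/6)x^3 - (73/2)x^2 + (293/12)x - 20/3
M_x ∇ f = -(14/3)x^7 + 14x^6 - (235/12)x^5 + (215/6)x^4 - (73/2)x^3 + (293/12)x^2 - (20/3)x
S_{-1} M_x ∇ f = (14/3)x^7 + 14x^6 + (235/12)x^5 + (215/6)x^4 + (73/2)x^3 + (293/12)x^2 + (20/3)x
(-(3/2)(S_{-1} M_x ∇)) f = -7x^7 - 21x^6 - (235/8)x^5 - (215/4)x^4 - (219/4)x^3 - (293/8)x^2 - 10x

the result is g(x) = -7x^7 - 21x^6 - (235/8)x^5 - (215/4)x^4 - (219/4)x^3 - (293/8)x^2 - 10x


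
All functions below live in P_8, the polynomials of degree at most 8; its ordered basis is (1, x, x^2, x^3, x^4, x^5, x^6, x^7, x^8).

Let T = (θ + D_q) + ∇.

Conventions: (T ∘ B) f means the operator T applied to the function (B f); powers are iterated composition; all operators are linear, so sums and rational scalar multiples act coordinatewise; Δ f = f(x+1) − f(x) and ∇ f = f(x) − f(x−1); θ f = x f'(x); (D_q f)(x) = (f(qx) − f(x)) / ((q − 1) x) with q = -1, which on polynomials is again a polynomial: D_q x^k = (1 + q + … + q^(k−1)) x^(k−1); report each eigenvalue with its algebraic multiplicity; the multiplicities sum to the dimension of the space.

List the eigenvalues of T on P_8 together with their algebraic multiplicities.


λ = 0 (multiplicity 1), λ = 1 (multiplicity 1), λ = 2 (multiplicity 1), λ = 3 (multiplicity 1), λ = 4 (multiplicity 1), λ = 5 (multiplicity 1), λ = 6 (multiplicity 1), λ = 7 (multiplicity 1), λ = 8 (multiplicity 1)

image of 1: 0
image of x: x + 2
image of x^2: 2x^2 + 2x - 1
image of x^3: 3x^3 + 4x^2 - 3x + 1
image of x^4: 4x^4 + 4x^3 - 6x^2 + 4x - 1
image of x^5: 5x^5 + 6x^4 - 10x^3 + 10x^2 - 5x + 1
image of x^6: 6x^6 + 6x^5 - 15x^4 + 20x^3 - 15x^2 + 6x - 1
image of x^7: 7x^7 + 8x^6 - 21x^5 + 35x^4 - 35x^3 + 21x^2 - 7x + 1
image of x^8: 8x^8 + 8x^7 - 28x^6 + 56x^5 - 70x^4 + 56x^3 - 28x^2 + 8x - 1
the matrix is upper triangular; its diagonal is (0, 1, 2, 3, 4, 5, 6, 7, 8)
for a triangular matrix the eigenvalues are the diagonal entries, with algebraic multiplicity their repetition count


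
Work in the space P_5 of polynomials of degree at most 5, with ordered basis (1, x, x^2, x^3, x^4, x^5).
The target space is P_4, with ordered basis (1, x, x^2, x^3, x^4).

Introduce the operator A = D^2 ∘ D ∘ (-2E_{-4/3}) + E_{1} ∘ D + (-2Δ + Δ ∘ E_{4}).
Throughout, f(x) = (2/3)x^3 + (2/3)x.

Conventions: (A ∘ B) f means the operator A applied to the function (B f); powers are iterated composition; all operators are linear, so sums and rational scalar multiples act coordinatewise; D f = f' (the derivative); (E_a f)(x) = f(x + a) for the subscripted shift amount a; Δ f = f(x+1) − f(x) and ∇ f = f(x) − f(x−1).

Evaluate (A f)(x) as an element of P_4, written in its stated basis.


the result is g(x) = 18x + 100/3

E_{-4/3} f = (2/3)x^3 - (8/3)x^2 + (38/9)x - 200/81
(-2E_{-4/3}) f = -(4/3)x^3 + (16/3)x^2 - (76/9)x + 400/81
D (-2E_{-4/3}) f = -4x^2 + (32/3)x - 76/9
D D (-2E_{-4/3}) f = -8x + 32/3
D D D (-2E_{-4/3}) f = -8
D f = 2x^2 + 2/3
E_{1} D f = 2x^2 + 4x + 8/3
Δ f = 2x^2 + 2x + 4/3
(-2Δ) f = -4x^2 - 4x - 8/3
E_{4} f = (2/3)x^3 + 8x^2 + (98/3)x + 136/3
Δ E_{4} f = 2x^2 + 18x + 124/3
(-2Δ + Δ ∘ E_{4}) f = -2x^2 + 14x + 116/3
(D^2 ∘ D ∘ (-2E_{-4/3}) + E_{1} ∘ D + (-2Δ + Δ ∘ E_{4})) f = 18x + 100/3


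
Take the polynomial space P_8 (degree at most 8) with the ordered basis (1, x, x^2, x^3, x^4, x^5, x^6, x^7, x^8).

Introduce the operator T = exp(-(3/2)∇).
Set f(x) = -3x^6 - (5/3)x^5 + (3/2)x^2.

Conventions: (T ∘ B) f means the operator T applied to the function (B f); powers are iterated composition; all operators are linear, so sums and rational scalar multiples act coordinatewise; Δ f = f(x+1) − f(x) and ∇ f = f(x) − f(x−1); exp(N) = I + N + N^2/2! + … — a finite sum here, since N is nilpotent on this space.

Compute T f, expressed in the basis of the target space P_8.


the image equals g(x) = -3x^6 + (76/3)x^5 - (625/4)x^4 + 635x^3 - (27521/16)x^2 + 2842x - 139907/64

order-1 term: 27x^5 - 55x^4 + 65x^3 - (85/2)x^2 + 10x + 1/4
order-2 term: -(405/4)x^4 + (735/2)x^3 - (2385/4)x^2 + (1905/4)x - 1197/8
order-3 term: (405/2)x^3 - 855x^2 + 1350x - 6165/8
order-4 term: -(3645/16)x^2 + (13905/16)x - 14445/16
order-5 term: (2187/16)x - 5265/16
order-6 term: -2187/64
the series for exp(-(3/2)∇) f terminates at order 6
exp(-(3/2)∇) f = -3x^6 + (76/3)x^5 - (625/4)x^4 + 635x^3 - (27521/16)x^2 + 2842x - 139907/64


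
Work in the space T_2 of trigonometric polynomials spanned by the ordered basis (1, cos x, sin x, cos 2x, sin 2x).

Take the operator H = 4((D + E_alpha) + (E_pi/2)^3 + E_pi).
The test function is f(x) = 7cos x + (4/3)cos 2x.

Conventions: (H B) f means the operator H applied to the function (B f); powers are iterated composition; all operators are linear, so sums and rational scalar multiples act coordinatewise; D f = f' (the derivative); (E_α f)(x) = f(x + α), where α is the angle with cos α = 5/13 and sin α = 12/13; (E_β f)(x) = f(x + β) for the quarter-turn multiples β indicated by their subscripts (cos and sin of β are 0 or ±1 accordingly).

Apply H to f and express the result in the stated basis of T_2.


D f = -7sin x - (8/3)sin 2x
E_alpha f = (35/13)cos x - (84/13)sin x - (476/507)cos 2x - (160/169)sin 2x
(D + E_alpha) f = (35/13)cos x - (175/13)sin x - (476/507)cos 2x - (1832/507)sin 2x
E_pi/2 f = -7sin x - (4/3)cos 2x
E_pi/2 E_pi/2 f = -7cos x + (4/3)cos 2x
E_pi/2 E_pi/2 E_pi/2 f = 7sin x - (4/3)cos 2x
E_pi f = -7cos x + (4/3)cos 2x
((D + E_alpha) + (E_pi/2)^3 + E_pi) f = -(56/13)cos x - (84/13)sin x - (476/507)cos 2x - (1832/507)sin 2x
(4((D + E_alpha) + (E_pi/2)^3 + E_pi)) f = -(224/13)cos x - (336/13)sin x - (1904/507)cos 2x - (7328/507)sin 2x

g(x) = -(224/13)cos x - (336/13)sin x - (1904/507)cos 2x - (7328/507)sin 2x


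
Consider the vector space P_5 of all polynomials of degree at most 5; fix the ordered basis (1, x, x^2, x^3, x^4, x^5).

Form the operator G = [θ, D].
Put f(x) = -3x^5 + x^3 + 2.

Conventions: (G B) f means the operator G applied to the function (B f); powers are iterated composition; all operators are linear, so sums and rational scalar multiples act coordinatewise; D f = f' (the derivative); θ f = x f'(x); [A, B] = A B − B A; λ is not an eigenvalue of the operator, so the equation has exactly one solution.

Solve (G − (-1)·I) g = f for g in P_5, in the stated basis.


write g with unknown coordinates in the stated basis and equate coefficients in (G − (-1)·I) g = f
solving from the highest basis element down gives g = -3x^5 - 15x^4 - 59x^3 - 177x^2 - 354x - 352
check: G g = 15x^4 + 60x^3 + 177x^2 + 354x + 354
so G g − (-1)·g = -3x^5 + x^3 + 2 = f ✓

the result is g(x) = -3x^5 - 15x^4 - 59x^3 - 177x^2 - 354x - 352


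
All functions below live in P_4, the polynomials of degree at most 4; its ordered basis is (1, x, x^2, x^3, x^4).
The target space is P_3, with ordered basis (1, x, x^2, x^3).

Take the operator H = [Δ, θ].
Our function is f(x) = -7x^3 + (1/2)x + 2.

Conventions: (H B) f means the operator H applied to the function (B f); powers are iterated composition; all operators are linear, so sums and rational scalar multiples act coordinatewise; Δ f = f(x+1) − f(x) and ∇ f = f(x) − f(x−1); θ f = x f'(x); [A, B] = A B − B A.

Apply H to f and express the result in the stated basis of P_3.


θ f = -21x^3 + (1/2)x
Δ θ f = -63x^2 - 63x - 41/2
Δ f = -21x^2 - 21x - 13/2
θ Δ f = -42x^2 - 21x
[Δ, θ] f = -21x^2 - 42x - 41/2

the image equals g(x) = -21x^2 - 42x - 41/2


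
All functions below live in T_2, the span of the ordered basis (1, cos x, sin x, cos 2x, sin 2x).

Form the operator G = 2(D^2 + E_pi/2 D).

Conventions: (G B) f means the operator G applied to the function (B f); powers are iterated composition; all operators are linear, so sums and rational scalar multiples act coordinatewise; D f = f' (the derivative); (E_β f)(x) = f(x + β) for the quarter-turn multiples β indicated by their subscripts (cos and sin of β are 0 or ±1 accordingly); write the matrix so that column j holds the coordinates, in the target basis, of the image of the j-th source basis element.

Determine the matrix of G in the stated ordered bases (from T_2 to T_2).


the matrix is [[0, 0, 0, 0, 0]; [0, -4, 0, 0, 0]; [0, 0, -4, 0, 0]; [0, 0, 0, -8, -4]; [0, 0, 0, 4, -8]] (rows listed top to bottom)

image of 1: 0
image of cos x: -4cos x
image of sin x: -4sin x
image of cos 2x: -8cos 2x + 4sin 2x
image of sin 2x: -4cos 2x - 8sin 2x
each image's coordinates form column j of the matrix


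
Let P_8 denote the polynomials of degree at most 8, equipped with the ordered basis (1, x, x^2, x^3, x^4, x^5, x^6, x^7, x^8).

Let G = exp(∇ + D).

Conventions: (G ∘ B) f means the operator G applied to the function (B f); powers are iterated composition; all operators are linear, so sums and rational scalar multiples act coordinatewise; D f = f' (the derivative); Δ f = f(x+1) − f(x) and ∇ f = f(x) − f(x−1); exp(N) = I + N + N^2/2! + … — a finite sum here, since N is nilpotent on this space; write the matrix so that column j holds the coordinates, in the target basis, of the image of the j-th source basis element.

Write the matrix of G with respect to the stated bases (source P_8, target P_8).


image of 1: 1
image of x: x + 2
image of x^2: x^2 + 4x + 3
image of x^3: x^3 + 6x^2 + 9x + 3
image of x^4: x^4 + 8x^3 + 18x^2 + 12x + 2
image of x^5: x^5 + 10x^4 + 30x^3 + 30x^2 + 10x + 3
image of x^6: x^6 + 12x^5 + 45x^4 + 60x^3 + 30x^2 + 18x + 5
image of x^7: x^7 + 14x^6 + 63x^5 + 105x^4 + 70x^3 + 63x^2 + 35x - 4
image of x^8: x^8 + 16x^7 + 84x^6 + 168x^5 + 140x^4 + 168x^3 + 140x^2 - 32x + 5
each image's coordinates form column j of the matrix

the matrix is [[1, 2, 3, 3, 2, 3, 5, -4, 5]; [0, 1, 4, 9, 12, 10, 18, 35, -32]; [0, 0, 1, 6, 18, 30, 30, 63, 140]; [0, 0, 0, 1, 8, 30, 60, 70, 168]; [0, 0, 0, 0, 1, 10, 45, 105, 140]; [0, 0, 0, 0, 0, 1, 12, 63, 168]; [0, 0, 0, 0, 0, 0, 1, 14, 84]; [0, 0, 0, 0, 0, 0, 0, 1, 16]; [0, 0, 0, 0, 0, 0, 0, 0, 1]] (rows listed top to bottom)


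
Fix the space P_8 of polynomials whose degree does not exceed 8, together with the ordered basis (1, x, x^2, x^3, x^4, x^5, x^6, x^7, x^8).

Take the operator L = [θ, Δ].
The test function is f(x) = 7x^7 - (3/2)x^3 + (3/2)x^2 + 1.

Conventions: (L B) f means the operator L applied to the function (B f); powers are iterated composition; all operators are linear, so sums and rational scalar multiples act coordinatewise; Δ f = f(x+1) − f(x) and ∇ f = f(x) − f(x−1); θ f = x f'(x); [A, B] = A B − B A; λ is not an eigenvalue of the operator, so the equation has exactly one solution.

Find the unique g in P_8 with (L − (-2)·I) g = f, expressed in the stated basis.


write g with unknown coordinates in the stated basis and equate coefficients in (L − (-2)·I) g = f
solving from the highest basis element down gives g = (7/2)x^7 + (49/4)x^6 + (441/4)x^5 + (5145/8)x^4 + (6001/2)x^3 + (42261/4)x^2 + (99141/4)x + 29070
check: L g = -(49/2)x^6 - (441/2)x^5 - (5145/4)x^4 - (12005/2)x^3 - 21129x^2 - (99141/2)x - 58139
so L g − (-2)·g = 7x^7 - (3/2)x^3 + (3/2)x^2 + 1 = f ✓

the image equals g(x) = (7/2)x^7 + (49/4)x^6 + (441/4)x^5 + (5145/8)x^4 + (6001/2)x^3 + (42261/4)x^2 + (99141/4)x + 29070


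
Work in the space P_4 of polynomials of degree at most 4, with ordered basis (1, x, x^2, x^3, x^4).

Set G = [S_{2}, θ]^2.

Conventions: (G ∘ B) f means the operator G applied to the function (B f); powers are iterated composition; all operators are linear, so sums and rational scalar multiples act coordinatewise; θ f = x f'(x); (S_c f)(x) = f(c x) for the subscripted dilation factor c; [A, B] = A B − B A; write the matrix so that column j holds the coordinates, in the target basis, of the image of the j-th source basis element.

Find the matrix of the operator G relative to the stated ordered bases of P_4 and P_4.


the matrix is [[0, 0, 0, 0, 0]; [0, 0, 0, 0, 0]; [0, 0, 0, 0, 0]; [0, 0, 0, 0, 0]; [0, 0, 0, 0, 0]] (rows listed top to bottom)

image of 1: 0
image of x: 0
image of x^2: 0
image of x^3: 0
image of x^4: 0
each image's coordinates form column j of the matrix


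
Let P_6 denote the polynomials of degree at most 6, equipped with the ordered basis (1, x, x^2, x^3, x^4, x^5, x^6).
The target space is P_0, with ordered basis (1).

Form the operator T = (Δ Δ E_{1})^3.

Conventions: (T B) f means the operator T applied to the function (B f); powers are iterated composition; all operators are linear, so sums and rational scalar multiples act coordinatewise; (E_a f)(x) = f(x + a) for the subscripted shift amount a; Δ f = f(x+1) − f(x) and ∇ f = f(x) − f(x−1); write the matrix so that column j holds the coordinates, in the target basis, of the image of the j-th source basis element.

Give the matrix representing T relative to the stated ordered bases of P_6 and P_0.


image of 1: 0
image of x: 0
image of x^2: 0
image of x^3: 0
image of x^4: 0
image of x^5: 0
image of x^6: 720
each image's coordinates form column j of the matrix

the matrix is [[0, 0, 0, 0, 0, 0, 720]] (rows listed top to bottom)


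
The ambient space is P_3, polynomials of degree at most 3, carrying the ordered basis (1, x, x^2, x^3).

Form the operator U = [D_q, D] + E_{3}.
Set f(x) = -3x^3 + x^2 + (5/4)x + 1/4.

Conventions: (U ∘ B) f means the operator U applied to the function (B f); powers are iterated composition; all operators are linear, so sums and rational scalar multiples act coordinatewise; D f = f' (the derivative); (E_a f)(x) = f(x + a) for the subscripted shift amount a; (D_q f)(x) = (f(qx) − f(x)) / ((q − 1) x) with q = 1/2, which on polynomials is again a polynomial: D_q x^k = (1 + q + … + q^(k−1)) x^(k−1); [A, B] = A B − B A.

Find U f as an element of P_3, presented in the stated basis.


g(x) = -3x^3 - 26x^2 - (307/4)x - 135/2

D f = -9x^2 + 2x + 5/4
D_q D f = -(27/2)x + 2
D_q f = -(21/4)x^2 + (3/2)x + 5/4
D D_q f = -(21/2)x + 3/2
[D_q, D] f = -3x + 1/2
E_{3} f = -3x^3 - 26x^2 - (295/4)x - 68
([D_q, D] + E_{3}) f = -3x^3 - 26x^2 - (307/4)x - 135/2
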